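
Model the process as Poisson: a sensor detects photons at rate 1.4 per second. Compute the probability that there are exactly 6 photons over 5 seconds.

0.1490

Over the interval, μ = 1.4 × 5 = 7 (5 seconds).
P(N = 6) = e^(−μ) μ^6/6! = e^(−7) · 7^6/720 ≈ 0.1490.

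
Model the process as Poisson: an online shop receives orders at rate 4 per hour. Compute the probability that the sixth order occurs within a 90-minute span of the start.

0.5543

Over the interval, μ = 4 × 1.5 = 6 (a 90-minute span = 1.5 hours).
The sixth arrival falls in the interval iff at least 6 events occur there: P(S_6 ≤ t) = P(N ≥ 6) = 1 − P(N ≤ 5) ≈ 0.5543.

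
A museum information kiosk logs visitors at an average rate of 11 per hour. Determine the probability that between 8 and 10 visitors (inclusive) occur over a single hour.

With mean μ = 11 per hour,
P(8 ≤ N ≤ 10) = Σ_{j=8}^{10} e^(−11) · 11^j/j! ≈ 0.3167.

0.3167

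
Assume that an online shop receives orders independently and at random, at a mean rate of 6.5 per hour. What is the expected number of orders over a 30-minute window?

E[N] = λt = 6.5 × 0.5 = 3.25 (a 30-minute window = 0.5 hours).

3.25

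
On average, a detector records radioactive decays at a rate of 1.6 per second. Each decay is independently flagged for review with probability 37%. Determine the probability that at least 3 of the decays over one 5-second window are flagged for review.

Thinning: the decays that are flagged for review themselves form a Poisson process with rate 0.37 × 1.6 = 0.592 per second.
Over the interval, μ = 0.592 × 5 = 2.96 (a 5-second window = 5 seconds).
P(N ≥ 3) = 1 − P(N ≤ 2) ≈ 0.5678.

0.5678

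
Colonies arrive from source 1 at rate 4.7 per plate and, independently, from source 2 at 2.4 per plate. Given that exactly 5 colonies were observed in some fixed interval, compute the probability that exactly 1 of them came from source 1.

0.0432

Given the total, each event is independently from source 1 with probability p = λ_1/(λ_1+λ_2) = 4.7/7.1 ≈ 0.6620.
So K ~ Binomial(5, 4.7/7.1): P(K = 1) = C(5,1) · (4.7/7.1)^1 · (2.4/7.1)^4 ≈ 0.0432.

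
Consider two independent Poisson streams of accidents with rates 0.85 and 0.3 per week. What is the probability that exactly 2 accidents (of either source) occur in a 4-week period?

0.1063

Independent Poisson processes superpose: combined rate λ = 0.85 + 0.3 = 1.15 per week.
Over the interval, μ = 1.15 × 4 = 4.6 (a 4-week period = 4 weeks).
P(N = 2) = e^(−4.6) · 4.6^2/2! ≈ 0.1063.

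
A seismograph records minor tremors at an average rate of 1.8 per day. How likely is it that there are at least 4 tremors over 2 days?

0.4848

Over the interval, μ = 1.8 × 2 = 3.6 (2 days).
P(N ≥ 4) = 1 − P(N ≤ 3) = 1 − Σ_{j=0}^{3} e^(−μ) μ^j/j! ≈ 0.4848.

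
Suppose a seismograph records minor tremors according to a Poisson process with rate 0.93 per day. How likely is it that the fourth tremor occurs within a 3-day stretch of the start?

Over the interval, μ = 0.93 × 3 = 2.79 (a 3-day stretch = 3 days).
The fourth arrival falls in the interval iff at least 4 events occur there: P(S_4 ≤ t) = P(N ≥ 4) = 1 − P(N ≤ 3) ≈ 0.3058.

0.3058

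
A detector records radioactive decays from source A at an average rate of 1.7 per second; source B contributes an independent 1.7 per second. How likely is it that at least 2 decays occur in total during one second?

Independent Poisson processes superpose: combined rate λ = 1.7 + 1.7 = 3.4 per second.
So μ = 3.4.
P(N ≥ 2) = 1 − P(N ≤ 1) ≈ 0.8532.

0.8532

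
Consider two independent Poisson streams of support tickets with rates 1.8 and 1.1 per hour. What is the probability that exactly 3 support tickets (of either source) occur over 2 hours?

Independent Poisson processes superpose: combined rate λ = 1.8 + 1.1 = 2.9 per hour.
Over the interval, μ = 2.9 × 2 = 5.8 (2 hours).
P(N = 3) = e^(−5.8) · 5.8^3/3! ≈ 0.0985.

0.0985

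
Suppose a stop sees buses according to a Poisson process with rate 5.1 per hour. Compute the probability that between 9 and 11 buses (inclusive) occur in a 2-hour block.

Over the interval, μ = 5.1 × 2 = 10.2 (a 2-hour block = 2 hours).
P(9 ≤ N ≤ 11) = Σ_{j=9}^{11} e^(−10.2) · 10.2^j/j! ≈ 0.3631.

0.3631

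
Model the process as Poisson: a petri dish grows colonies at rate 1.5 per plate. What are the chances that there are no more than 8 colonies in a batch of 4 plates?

Over the interval, μ = 1.5 × 4 = 6 (a batch of 4 plates = 4 plates).
P(N ≤ 8) = Σ_{j=0}^{8} e^(−μ) μ^j/j! ≈ 0.8472.

0.8472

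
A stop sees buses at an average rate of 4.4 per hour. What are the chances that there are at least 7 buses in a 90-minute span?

Over the interval, μ = 4.4 × 1.5 = 6.6 (a 90-minute span = 1.5 hours).
P(N ≥ 7) = 1 − P(N ≤ 6) = 1 − Σ_{j=0}^{6} e^(−μ) μ^j/j! ≈ 0.4892.

0.4892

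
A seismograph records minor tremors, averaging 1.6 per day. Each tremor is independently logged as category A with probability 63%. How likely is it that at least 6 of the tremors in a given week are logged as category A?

Thinning: the tremors that are logged as category A themselves form a Poisson process with rate 0.63 × 1.6 = 1.008 per day.
Over the interval, μ = 1.008 × 7 = 7.056 (a week = 7 days).
P(N ≥ 6) = 1 − P(N ≤ 5) ≈ 0.7064.

0.7064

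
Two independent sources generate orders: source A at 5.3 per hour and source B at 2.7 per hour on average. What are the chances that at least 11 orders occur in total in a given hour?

0.1841

Independent Poisson processes superpose: combined rate λ = 5.3 + 2.7 = 8 per hour.
So μ = 8.
P(N ≥ 11) = 1 − P(N ≤ 10) ≈ 0.1841.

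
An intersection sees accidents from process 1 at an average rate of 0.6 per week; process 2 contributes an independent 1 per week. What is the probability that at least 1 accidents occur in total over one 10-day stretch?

Independent Poisson processes superpose: combined rate λ = 0.6 + 1 = 1.6 per week.
Over the interval, μ = 1.6 × 10/7 ≈ 2.28571 (a 10-day stretch = 10/7 weeks).
P(N ≥ 1) = 1 − P(N ≤ 0) ≈ 0.8983.

0.8983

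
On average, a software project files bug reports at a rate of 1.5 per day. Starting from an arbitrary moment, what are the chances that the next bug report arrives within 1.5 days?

Inter-arrival times are exponential with rate λ = 1.5 per day.
P(T ≤ 1.5) = 1 − e^(−λt) = 1 − e^(−1.5 × 1.5) = 1 − e^(−2.25) ≈ 0.8946.

0.8946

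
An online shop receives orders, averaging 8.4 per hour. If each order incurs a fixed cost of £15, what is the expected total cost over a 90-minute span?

£189

E[N] = 8.4 × 1.5 = 12.6 (a 90-minute span = 1.5 hours); E[cost] = 12.6 × £15 = £189.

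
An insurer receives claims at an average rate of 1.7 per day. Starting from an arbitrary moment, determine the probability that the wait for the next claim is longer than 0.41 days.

The wait for the next event is exponential with rate λ = 1.7 per day.
P(T > 0.41) = e^(−λt) = e^(−1.7 × 0.41) = e^(−0.697) ≈ 0.4981.

0.4981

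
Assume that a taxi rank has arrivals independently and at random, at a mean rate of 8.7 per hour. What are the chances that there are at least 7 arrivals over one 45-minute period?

0.4774

Over the interval, μ = 8.7 × 0.75 = 6.525 (a 45-minute period = 0.75 hours).
P(N ≥ 7) = 1 − P(N ≤ 6) = 1 − Σ_{j=0}^{6} e^(−μ) μ^j/j! ≈ 0.4774.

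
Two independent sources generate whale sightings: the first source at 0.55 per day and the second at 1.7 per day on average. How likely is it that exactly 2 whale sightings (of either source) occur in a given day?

Independent Poisson processes superpose: combined rate λ = 0.55 + 1.7 = 2.25 per day.
So μ = 2.25.
P(N = 2) = e^(−2.25) · 2.25^2/2! ≈ 0.2668.

0.2668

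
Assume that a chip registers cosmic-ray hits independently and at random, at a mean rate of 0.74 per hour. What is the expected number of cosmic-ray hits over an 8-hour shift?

E[N] = λt = 0.74 × 8 = 5.92 (an 8-hour shift = 8 hours).

5.92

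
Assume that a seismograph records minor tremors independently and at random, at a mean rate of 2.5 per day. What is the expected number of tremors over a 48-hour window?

E[N] = λt = 2.5 × 2 = 5 (a 48-hour window = 2 days).

5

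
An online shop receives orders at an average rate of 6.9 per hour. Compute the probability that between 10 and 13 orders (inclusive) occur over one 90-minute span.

0.4227

Over the interval, μ = 6.9 × 1.5 = 10.35 (a 90-minute span = 1.5 hours).
P(10 ≤ N ≤ 13) = Σ_{j=10}^{13} e^(−10.35) · 10.35^j/j! ≈ 0.4227.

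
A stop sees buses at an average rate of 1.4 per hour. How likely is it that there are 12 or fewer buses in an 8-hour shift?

Over the interval, μ = 1.4 × 8 = 11.2 (an 8-hour shift = 8 hours).
P(N ≤ 12) = Σ_{j=0}^{12} e^(−μ) μ^j/j! ≈ 0.6666.

0.6666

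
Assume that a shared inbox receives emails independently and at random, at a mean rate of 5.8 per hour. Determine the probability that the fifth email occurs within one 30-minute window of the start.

Over the interval, μ = 5.8 × 0.5 = 2.9 (a 30-minute window = 0.5 hours).
The fifth arrival falls in the interval iff at least 5 events occur there: P(S_5 ≤ t) = P(N ≥ 5) = 1 − P(N ≤ 4) ≈ 0.1682.

0.1682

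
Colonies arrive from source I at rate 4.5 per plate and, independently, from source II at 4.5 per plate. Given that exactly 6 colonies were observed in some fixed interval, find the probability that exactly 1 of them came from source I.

Given the total, each event is independently from source I with probability p = λ_I/(λ_I+λ_II) = 4.5/9 = 0.5000.
So K ~ Binomial(6, 4.5/9): P(K = 1) = C(6,1) · (4.5/9)^1 · (4.5/9)^5 ≈ 0.0938.

0.0938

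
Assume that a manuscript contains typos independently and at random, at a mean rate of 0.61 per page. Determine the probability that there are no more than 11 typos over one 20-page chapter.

0.4389

Over the interval, μ = 0.61 × 20 = 12.2 (a 20-page chapter = 20 pages).
P(N ≤ 11) = Σ_{j=0}^{11} e^(−μ) μ^j/j! ≈ 0.4389.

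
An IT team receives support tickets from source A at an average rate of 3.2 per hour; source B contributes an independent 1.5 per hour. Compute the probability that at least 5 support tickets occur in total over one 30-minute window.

0.0897

Independent Poisson processes superpose: combined rate λ = 3.2 + 1.5 = 4.7 per hour.
Over the interval, μ = 4.7 × 0.5 = 2.35 (a 30-minute window = 0.5 hours).
P(N ≥ 5) = 1 − P(N ≤ 4) ≈ 0.0897.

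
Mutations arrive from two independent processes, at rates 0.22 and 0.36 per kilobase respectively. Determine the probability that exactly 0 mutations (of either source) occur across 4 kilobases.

0.0983

Independent Poisson processes superpose: combined rate λ = 0.22 + 0.36 = 0.58 per kilobase.
Over the interval, μ = 0.58 × 4 = 2.32 (4 kilobases).
P(N = 0) = e^(−2.32) · 2.32^0/0! ≈ 0.0983.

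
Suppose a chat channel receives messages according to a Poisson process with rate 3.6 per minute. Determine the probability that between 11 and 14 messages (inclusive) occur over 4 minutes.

Over the interval, μ = 3.6 × 4 = 14.4 (4 minutes).
P(11 ≤ N ≤ 14) = Σ_{j=11}^{14} e^(−14.4) · 14.4^j/j! ≈ 0.3775.

0.3775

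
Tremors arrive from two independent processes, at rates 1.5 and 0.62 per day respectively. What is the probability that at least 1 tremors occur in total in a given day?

Independent Poisson processes superpose: combined rate λ = 1.5 + 0.62 = 2.12 per day.
So μ = 2.12.
P(N ≥ 1) = 1 − P(N ≤ 0) ≈ 0.8800.

0.8800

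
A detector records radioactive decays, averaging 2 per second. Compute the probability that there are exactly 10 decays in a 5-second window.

Over the interval, μ = 2 × 5 = 10 (a 5-second window = 5 seconds).
P(N = 10) = e^(−μ) μ^10/10! = e^(−10) · 10^10/3628800 ≈ 0.1251.

0.1251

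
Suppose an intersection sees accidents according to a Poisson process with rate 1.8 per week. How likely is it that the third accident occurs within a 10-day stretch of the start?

Over the interval, μ = 1.8 × 10/7 ≈ 2.57143 (a 10-day stretch = 10/7 weeks).
The third arrival falls in the interval iff at least 3 events occur there: P(S_3 ≤ t) = P(N ≥ 3) = 1 − P(N ≤ 2) ≈ 0.4744.

0.4744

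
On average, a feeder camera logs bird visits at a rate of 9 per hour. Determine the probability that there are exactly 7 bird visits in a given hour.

0.1171

With mean μ = 9 per hour,
P(N = 7) = e^(−μ) μ^7/7! = e^(−9) · 9^7/5040 ≈ 0.1171.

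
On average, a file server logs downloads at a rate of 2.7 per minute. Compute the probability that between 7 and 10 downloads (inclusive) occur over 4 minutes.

Over the interval, μ = 2.7 × 4 = 10.8 (4 minutes).
P(7 ≤ N ≤ 10) = Σ_{j=7}^{10} e^(−10.8) · 10.8^j/j! ≈ 0.3968.

0.3968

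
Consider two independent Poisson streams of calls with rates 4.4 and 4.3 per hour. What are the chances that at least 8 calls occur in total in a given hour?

0.6398

Independent Poisson processes superpose: combined rate λ = 4.4 + 4.3 = 8.7 per hour.
So μ = 8.7.
P(N ≥ 8) = 1 − P(N ≤ 7) ≈ 0.6398.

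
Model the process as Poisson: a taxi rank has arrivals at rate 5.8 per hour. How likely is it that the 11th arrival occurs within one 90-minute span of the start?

0.2591

Over the interval, μ = 5.8 × 1.5 = 8.7 (a 90-minute span = 1.5 hours).
The 11th arrival falls in the interval iff at least 11 events occur there: P(S_11 ≤ t) = P(N ≥ 11) = 1 − P(N ≤ 10) ≈ 0.2591.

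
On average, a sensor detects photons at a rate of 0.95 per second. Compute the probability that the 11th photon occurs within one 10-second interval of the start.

Over the interval, μ = 0.95 × 10 = 9.5 (a 10-second interval = 10 seconds).
The 11th arrival falls in the interval iff at least 11 events occur there: P(S_11 ≤ t) = P(N ≥ 11) = 1 − P(N ≤ 10) ≈ 0.3547.

0.3547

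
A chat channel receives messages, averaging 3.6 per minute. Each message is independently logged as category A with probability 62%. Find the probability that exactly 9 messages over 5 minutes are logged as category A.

Thinning: the messages that are logged as category A themselves form a Poisson process with rate 0.62 × 3.6 = 2.232 per minute.
Over the interval, μ = 2.232 × 5 = 11.16 (5 minutes).
P(N = 9) = e^(−11.16) · 11.16^9/9! ≈ 0.1053.

0.1053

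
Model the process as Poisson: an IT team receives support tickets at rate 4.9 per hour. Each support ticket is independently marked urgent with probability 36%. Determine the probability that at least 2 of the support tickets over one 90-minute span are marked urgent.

0.7414

Thinning: the support tickets that are marked urgent themselves form a Poisson process with rate 0.36 × 4.9 = 1.764 per hour.
Over the interval, μ = 1.764 × 1.5 = 2.646 (a 90-minute span = 1.5 hours).
P(N ≥ 2) = 1 − P(N ≤ 1) ≈ 0.7414.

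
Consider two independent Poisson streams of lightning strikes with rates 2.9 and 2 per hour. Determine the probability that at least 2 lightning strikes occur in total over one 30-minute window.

Independent Poisson processes superpose: combined rate λ = 2.9 + 2 = 4.9 per hour.
Over the interval, μ = 4.9 × 0.5 = 2.45 (a 30-minute window = 0.5 hours).
P(N ≥ 2) = 1 − P(N ≤ 1) ≈ 0.7023.

0.7023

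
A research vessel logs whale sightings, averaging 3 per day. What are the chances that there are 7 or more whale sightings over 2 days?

Over the interval, μ = 3 × 2 = 6 (2 days).
P(N ≥ 7) = 1 − P(N ≤ 6) = 1 − Σ_{j=0}^{6} e^(−μ) μ^j/j! ≈ 0.3937.

0.3937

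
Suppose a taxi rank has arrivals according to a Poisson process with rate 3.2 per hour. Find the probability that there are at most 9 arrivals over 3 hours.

0.5089

Over the interval, μ = 3.2 × 3 = 9.6 (3 hours).
P(N ≤ 9) = Σ_{j=0}^{9} e^(−μ) μ^j/j! ≈ 0.5089.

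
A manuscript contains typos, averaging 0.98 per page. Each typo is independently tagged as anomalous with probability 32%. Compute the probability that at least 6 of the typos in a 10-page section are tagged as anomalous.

Thinning: the typos that are tagged as anomalous themselves form a Poisson process with rate 0.32 × 0.98 = 0.3136 per page.
Over the interval, μ = 0.3136 × 10 = 3.136 (a 10-page section = 10 pages).
P(N ≥ 6) = 1 − P(N ≤ 5) ≈ 0.0982.

0.0982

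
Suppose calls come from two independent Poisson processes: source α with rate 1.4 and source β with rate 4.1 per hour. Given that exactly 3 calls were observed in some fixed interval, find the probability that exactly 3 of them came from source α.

Given the total, each event is independently from source α with probability p = λ_α/(λ_α+λ_β) = 1.4/5.5 ≈ 0.2545.
So K ~ Binomial(3, 1.4/5.5): P(K = 3) = C(3,3) · (1.4/5.5)^3 · (4.1/5.5)^0 ≈ 0.0165.

0.0165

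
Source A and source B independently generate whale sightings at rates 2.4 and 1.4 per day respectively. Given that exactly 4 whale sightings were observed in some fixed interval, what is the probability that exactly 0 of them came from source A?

Given the total, each event is independently from source A with probability p = λ_A/(λ_A+λ_B) = 2.4/3.8 ≈ 0.6316.
So K ~ Binomial(4, 2.4/3.8): P(K = 0) = C(4,0) · (2.4/3.8)^0 · (1.4/3.8)^4 ≈ 0.0184.

0.0184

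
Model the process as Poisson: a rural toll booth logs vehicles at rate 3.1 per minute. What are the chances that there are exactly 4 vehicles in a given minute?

0.1733

With mean μ = 3.1 per minute,
P(N = 4) = e^(−μ) μ^4/4! = e^(−3.1) · 3.1^4/24 ≈ 0.1733.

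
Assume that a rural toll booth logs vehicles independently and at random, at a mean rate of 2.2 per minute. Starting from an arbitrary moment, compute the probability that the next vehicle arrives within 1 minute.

0.8892

Inter-arrival times are exponential with rate λ = 2.2 per minute.
P(T ≤ 1) = 1 − e^(−λt) = 1 − e^(−2.2 × 1) = 1 − e^(−2.2) ≈ 0.8892.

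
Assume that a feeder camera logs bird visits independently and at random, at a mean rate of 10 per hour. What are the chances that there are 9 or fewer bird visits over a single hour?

0.4579

With mean μ = 10 per hour,
P(N ≤ 9) = Σ_{j=0}^{9} e^(−μ) μ^j/j! ≈ 0.4579.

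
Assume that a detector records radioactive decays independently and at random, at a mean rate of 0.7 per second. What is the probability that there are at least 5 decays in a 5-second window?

Over the interval, μ = 0.7 × 5 = 3.5 (a 5-second window = 5 seconds).
P(N ≥ 5) = 1 − P(N ≤ 4) = 1 − Σ_{j=0}^{4} e^(−μ) μ^j/j! ≈ 0.2746.

0.2746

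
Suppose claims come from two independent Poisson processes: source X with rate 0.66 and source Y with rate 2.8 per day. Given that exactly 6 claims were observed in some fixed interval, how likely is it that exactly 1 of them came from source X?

0.3972

Given the total, each event is independently from source X with probability p = λ_X/(λ_X+λ_Y) = 0.66/3.46 ≈ 0.1908.
So K ~ Binomial(6, 0.66/3.46): P(K = 1) = C(6,1) · (0.66/3.46)^1 · (2.8/3.46)^5 ≈ 0.3972.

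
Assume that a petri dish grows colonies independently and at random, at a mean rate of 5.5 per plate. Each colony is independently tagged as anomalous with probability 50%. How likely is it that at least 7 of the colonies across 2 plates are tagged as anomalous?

0.3140

Thinning: the colonies that are tagged as anomalous themselves form a Poisson process with rate 0.5 × 5.5 = 2.75 per plate.
Over the interval, μ = 2.75 × 2 = 5.5 (2 plates).
P(N ≥ 7) = 1 − P(N ≤ 6) ≈ 0.3140.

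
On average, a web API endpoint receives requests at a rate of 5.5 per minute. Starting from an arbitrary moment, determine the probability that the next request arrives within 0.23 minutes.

Inter-arrival times are exponential with rate λ = 5.5 per minute.
P(T ≤ 0.23) = 1 − e^(−λt) = 1 − e^(−5.5 × 0.23) = 1 − e^(−1.265) ≈ 0.7178.

0.7178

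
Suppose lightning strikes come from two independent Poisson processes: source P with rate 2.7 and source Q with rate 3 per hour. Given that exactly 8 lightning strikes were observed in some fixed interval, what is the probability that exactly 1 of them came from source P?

0.0424

Given the total, each event is independently from source P with probability p = λ_P/(λ_P+λ_Q) = 2.7/5.7 ≈ 0.4737.
So K ~ Binomial(8, 2.7/5.7): P(K = 1) = C(8,1) · (2.7/5.7)^1 · (3/5.7)^7 ≈ 0.0424.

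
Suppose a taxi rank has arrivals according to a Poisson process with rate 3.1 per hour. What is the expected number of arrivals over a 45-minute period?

E[N] = λt = 3.1 × 0.75 = 2.325 (a 45-minute period = 0.75 hours).

2.325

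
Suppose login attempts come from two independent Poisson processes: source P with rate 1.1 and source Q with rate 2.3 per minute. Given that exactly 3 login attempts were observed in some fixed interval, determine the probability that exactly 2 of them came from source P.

Given the total, each event is independently from source P with probability p = λ_P/(λ_P+λ_Q) = 1.1/3.4 ≈ 0.3235.
So K ~ Binomial(3, 1.1/3.4): P(K = 2) = C(3,2) · (1.1/3.4)^2 · (2.3/3.4)^1 ≈ 0.2124.

0.2124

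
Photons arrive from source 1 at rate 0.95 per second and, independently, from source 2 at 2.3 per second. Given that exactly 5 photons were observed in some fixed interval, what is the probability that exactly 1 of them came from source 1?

0.3666

Given the total, each event is independently from source 1 with probability p = λ_1/(λ_1+λ_2) = 0.95/3.25 ≈ 0.2923.
So K ~ Binomial(5, 0.95/3.25): P(K = 1) = C(5,1) · (0.95/3.25)^1 · (2.3/3.25)^4 ≈ 0.3666.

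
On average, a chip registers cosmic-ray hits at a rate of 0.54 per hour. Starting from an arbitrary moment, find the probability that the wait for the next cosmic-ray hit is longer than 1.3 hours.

0.4956

The wait for the next event is exponential with rate λ = 0.54 per hour.
P(T > 1.3) = e^(−λt) = e^(−0.54 × 1.3) = e^(−0.702) ≈ 0.4956.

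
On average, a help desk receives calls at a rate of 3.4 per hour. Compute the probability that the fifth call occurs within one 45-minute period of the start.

Over the interval, μ = 3.4 × 0.75 = 2.55 (a 45-minute period = 0.75 hours).
The fifth arrival falls in the interval iff at least 5 events occur there: P(S_5 ≤ t) = P(N ≥ 5) = 1 − P(N ≤ 4) ≈ 0.1156.

0.1156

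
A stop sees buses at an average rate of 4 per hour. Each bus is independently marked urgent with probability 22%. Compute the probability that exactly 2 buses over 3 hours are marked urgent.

0.2487

Thinning: the buses that are marked urgent themselves form a Poisson process with rate 0.22 × 4 = 0.88 per hour.
Over the interval, μ = 0.88 × 3 = 2.64 (3 hours).
P(N = 2) = e^(−2.64) · 2.64^2/2! ≈ 0.2487.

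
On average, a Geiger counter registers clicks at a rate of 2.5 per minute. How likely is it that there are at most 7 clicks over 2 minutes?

Over the interval, μ = 2.5 × 2 = 5 (2 minutes).
P(N ≤ 7) = Σ_{j=0}^{7} e^(−μ) μ^j/j! ≈ 0.8666.

0.8666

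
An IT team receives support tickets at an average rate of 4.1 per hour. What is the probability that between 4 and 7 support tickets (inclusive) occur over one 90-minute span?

Over the interval, μ = 4.1 × 1.5 = 6.15 (a 90-minute span = 1.5 hours).
P(4 ≤ N ≤ 7) = Σ_{j=4}^{7} e^(−6.15) · 6.15^j/j! ≈ 0.5848.

0.5848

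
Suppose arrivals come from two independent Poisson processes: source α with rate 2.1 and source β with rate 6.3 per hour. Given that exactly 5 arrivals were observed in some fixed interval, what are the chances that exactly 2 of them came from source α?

Given the total, each event is independently from source α with probability p = λ_α/(λ_α+λ_β) = 2.1/8.4 = 0.2500.
So K ~ Binomial(5, 2.1/8.4): P(K = 2) = C(5,2) · (2.1/8.4)^2 · (6.3/8.4)^3 ≈ 0.2637.

0.2637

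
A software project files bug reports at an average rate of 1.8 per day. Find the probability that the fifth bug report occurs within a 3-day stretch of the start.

Over the interval, μ = 1.8 × 3 = 5.4 (a 3-day stretch = 3 days).
The fifth arrival falls in the interval iff at least 5 events occur there: P(S_5 ≤ t) = P(N ≥ 5) = 1 − P(N ≤ 4) ≈ 0.6267.

0.6267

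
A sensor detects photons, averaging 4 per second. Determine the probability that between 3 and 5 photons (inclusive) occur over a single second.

0.5470

With mean μ = 4 per second,
P(3 ≤ N ≤ 5) = Σ_{j=3}^{5} e^(−4) · 4^j/j! ≈ 0.5470.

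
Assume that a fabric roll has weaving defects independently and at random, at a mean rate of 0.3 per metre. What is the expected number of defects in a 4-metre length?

1.2

E[N] = λt = 0.3 × 4 = 1.2 (a 4-metre length = 4 metres).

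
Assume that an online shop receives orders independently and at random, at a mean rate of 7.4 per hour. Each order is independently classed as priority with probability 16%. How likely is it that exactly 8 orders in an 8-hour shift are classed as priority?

0.1237

Thinning: the orders that are classed as priority themselves form a Poisson process with rate 0.16 × 7.4 = 1.184 per hour.
Over the interval, μ = 1.184 × 8 = 9.472 (an 8-hour shift = 8 hours).
P(N = 8) = e^(−9.472) · 9.472^8/8! ≈ 0.1237.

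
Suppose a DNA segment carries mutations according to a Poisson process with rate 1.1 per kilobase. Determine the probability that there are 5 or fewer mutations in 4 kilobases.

0.7199

Over the interval, μ = 1.1 × 4 = 4.4 (4 kilobases).
P(N ≤ 5) = Σ_{j=0}^{5} e^(−μ) μ^j/j! ≈ 0.7199.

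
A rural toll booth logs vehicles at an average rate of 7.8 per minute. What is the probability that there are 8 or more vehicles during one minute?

0.5188

With mean μ = 7.8 per minute,
P(N ≥ 8) = 1 − P(N ≤ 7) = 1 − Σ_{j=0}^{7} e^(−μ) μ^j/j! ≈ 0.5188.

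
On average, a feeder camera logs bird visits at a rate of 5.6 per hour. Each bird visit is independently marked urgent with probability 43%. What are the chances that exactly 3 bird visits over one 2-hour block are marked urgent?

Thinning: the bird visits that are marked urgent themselves form a Poisson process with rate 0.43 × 5.6 = 2.408 per hour.
Over the interval, μ = 2.408 × 2 = 4.816 (a 2-hour block = 2 hours).
P(N = 3) = e^(−4.816) · 4.816^3/3! ≈ 0.1508.

0.1508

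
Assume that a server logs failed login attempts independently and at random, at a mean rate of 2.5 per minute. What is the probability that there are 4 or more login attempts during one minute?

0.2424

With mean μ = 2.5 per minute,
P(N ≥ 4) = 1 − P(N ≤ 3) = 1 − Σ_{j=0}^{3} e^(−μ) μ^j/j! ≈ 0.2424.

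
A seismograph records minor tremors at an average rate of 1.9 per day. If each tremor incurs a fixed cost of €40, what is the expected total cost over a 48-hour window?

€152

E[N] = 1.9 × 2 = 3.8 (a 48-hour window = 2 days); E[cost] = 3.8 × €40 = €152.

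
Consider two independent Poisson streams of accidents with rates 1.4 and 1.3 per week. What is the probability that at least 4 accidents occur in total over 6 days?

0.2036

Independent Poisson processes superpose: combined rate λ = 1.4 + 1.3 = 2.7 per week.
Over the interval, μ = 2.7 × 6/7 ≈ 2.31429 (6 days = 6/7 weeks).
P(N ≥ 4) = 1 − P(N ≤ 3) ≈ 0.2036.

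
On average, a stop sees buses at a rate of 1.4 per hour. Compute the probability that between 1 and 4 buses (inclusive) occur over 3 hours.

0.5748

Over the interval, μ = 1.4 × 3 = 4.2 (3 hours).
P(1 ≤ N ≤ 4) = Σ_{j=1}^{4} e^(−4.2) · 4.2^j/j! ≈ 0.5748.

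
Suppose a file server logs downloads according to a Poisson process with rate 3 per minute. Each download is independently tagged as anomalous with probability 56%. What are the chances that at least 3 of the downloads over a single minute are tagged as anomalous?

Thinning: the downloads that are tagged as anomalous themselves form a Poisson process with rate 0.56 × 3 = 1.68 per minute.
So μ = 1.68.
P(N ≥ 3) = 1 − P(N ≤ 2) ≈ 0.2375.

0.2375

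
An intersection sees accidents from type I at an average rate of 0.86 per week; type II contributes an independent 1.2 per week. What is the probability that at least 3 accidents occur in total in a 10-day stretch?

Independent Poisson processes superpose: combined rate λ = 0.86 + 1.2 = 2.06 per week.
Over the interval, μ = 2.06 × 10/7 ≈ 2.94286 (a 10-day stretch = 10/7 weeks).
P(N ≥ 3) = 1 − P(N ≤ 2) ≈ 0.5639.

0.5639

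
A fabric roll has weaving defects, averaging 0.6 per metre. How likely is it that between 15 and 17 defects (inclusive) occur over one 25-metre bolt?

Over the interval, μ = 0.6 × 25 = 15 (a 25-metre bolt = 25 metres).
P(15 ≤ N ≤ 17) = Σ_{j=15}^{17} e^(−15) · 15^j/j! ≈ 0.2832.

0.2832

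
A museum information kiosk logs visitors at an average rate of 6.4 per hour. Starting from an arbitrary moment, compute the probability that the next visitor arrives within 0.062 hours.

Inter-arrival times are exponential with rate λ = 6.4 per hour.
P(T ≤ 0.062) = 1 − e^(−λt) = 1 − e^(−6.4 × 0.062) = 1 − e^(−0.3968) ≈ 0.3275.

0.3275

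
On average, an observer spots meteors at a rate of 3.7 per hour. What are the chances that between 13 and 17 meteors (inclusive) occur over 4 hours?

0.4811

Over the interval, μ = 3.7 × 4 = 14.8 (4 hours).
P(13 ≤ N ≤ 17) = Σ_{j=13}^{17} e^(−14.8) · 14.8^j/j! ≈ 0.4811.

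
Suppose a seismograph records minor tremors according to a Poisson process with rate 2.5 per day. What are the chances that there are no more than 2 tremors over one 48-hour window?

Over the interval, μ = 2.5 × 2 = 5 (a 48-hour window = 2 days).
P(N ≤ 2) = Σ_{j=0}^{2} e^(−μ) μ^j/j! ≈ 0.1247.

0.1247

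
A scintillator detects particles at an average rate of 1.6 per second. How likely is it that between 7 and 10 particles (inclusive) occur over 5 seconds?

0.5025

Over the interval, μ = 1.6 × 5 = 8 (5 seconds).
P(7 ≤ N ≤ 10) = Σ_{j=7}^{10} e^(−8) · 8^j/j! ≈ 0.5025.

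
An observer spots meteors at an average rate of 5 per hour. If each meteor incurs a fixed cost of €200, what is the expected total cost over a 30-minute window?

E[N] = 5 × 0.5 = 2.5 (a 30-minute window = 0.5 hours); E[cost] = 2.5 × €200 = €500.

€500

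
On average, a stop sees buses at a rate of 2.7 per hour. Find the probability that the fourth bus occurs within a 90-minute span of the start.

Over the interval, μ = 2.7 × 1.5 = 4.05 (a 90-minute span = 1.5 hours).
The fourth arrival falls in the interval iff at least 4 events occur there: P(S_4 ≤ t) = P(N ≥ 4) = 1 − P(N ≤ 3) ≈ 0.5762.

0.5762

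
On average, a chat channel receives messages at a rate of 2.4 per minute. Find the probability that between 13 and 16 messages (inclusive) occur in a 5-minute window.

0.3227

Over the interval, μ = 2.4 × 5 = 12 (a 5-minute window = 5 minutes).
P(13 ≤ N ≤ 16) = Σ_{j=13}^{16} e^(−12) · 12^j/j! ≈ 0.3227.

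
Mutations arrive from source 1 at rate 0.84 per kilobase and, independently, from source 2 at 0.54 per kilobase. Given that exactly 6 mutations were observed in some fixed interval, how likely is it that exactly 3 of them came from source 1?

Given the total, each event is independently from source 1 with probability p = λ_1/(λ_1+λ_2) = 0.84/1.38 ≈ 0.6087.
So K ~ Binomial(6, 0.84/1.38): P(K = 3) = C(6,3) · (0.84/1.38)^3 · (0.54/1.38)^3 ≈ 0.2703.

0.2703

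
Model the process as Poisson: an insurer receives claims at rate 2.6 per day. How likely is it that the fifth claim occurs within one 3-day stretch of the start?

0.8883

Over the interval, μ = 2.6 × 3 = 7.8 (a 3-day stretch = 3 days).
The fifth arrival falls in the interval iff at least 5 events occur there: P(S_5 ≤ t) = P(N ≥ 5) = 1 − P(N ≤ 4) ≈ 0.8883.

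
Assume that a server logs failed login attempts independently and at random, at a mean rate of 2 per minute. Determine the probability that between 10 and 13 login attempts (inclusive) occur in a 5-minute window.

Over the interval, μ = 2 × 5 = 10 (a 5-minute window = 5 minutes).
P(10 ≤ N ≤ 13) = Σ_{j=10}^{13} e^(−10) · 10^j/j! ≈ 0.4065.

0.4065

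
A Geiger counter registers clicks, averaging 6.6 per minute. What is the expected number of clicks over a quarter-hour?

E[N] = λt = 6.6 × 15 = 99 (a quarter-hour = 15 minutes).

99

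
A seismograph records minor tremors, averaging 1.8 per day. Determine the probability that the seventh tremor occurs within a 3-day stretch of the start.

Over the interval, μ = 1.8 × 3 = 5.4 (a 3-day stretch = 3 days).
The seventh arrival falls in the interval iff at least 7 events occur there: P(S_7 ≤ t) = P(N ≥ 7) = 1 − P(N ≤ 6) ≈ 0.2983.

0.2983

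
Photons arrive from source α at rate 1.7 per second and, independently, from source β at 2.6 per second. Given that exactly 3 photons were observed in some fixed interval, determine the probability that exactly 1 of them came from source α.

0.4336

Given the total, each event is independently from source α with probability p = λ_α/(λ_α+λ_β) = 1.7/4.3 ≈ 0.3953.
So K ~ Binomial(3, 1.7/4.3): P(K = 1) = C(3,1) · (1.7/4.3)^1 · (2.6/4.3)^2 ≈ 0.4336.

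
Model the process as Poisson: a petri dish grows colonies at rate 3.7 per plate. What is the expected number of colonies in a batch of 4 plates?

E[N] = λt = 3.7 × 4 = 14.8 (a batch of 4 plates = 4 plates).

14.8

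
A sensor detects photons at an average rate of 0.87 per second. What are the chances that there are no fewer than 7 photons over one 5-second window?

Over the interval, μ = 0.87 × 5 = 4.35 (a 5-second window = 5 seconds).
P(N ≥ 7) = 1 − P(N ≤ 6) = 1 − Σ_{j=0}^{6} e^(−μ) μ^j/j! ≈ 0.1502.

0.1502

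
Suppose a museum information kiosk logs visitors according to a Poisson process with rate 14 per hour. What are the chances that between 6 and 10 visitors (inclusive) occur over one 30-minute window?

Over the interval, μ = 14 × 0.5 = 7 (a 30-minute window = 0.5 hours).
P(6 ≤ N ≤ 10) = Σ_{j=6}^{10} e^(−7) · 7^j/j! ≈ 0.6008.

0.6008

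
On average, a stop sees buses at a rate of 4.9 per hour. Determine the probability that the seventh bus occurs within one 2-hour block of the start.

Over the interval, μ = 4.9 × 2 = 9.8 (a 2-hour block = 2 hours).
The seventh arrival falls in the interval iff at least 7 events occur there: P(S_7 ≤ t) = P(N ≥ 7) = 1 − P(N ≤ 6) ≈ 0.8567.

0.8567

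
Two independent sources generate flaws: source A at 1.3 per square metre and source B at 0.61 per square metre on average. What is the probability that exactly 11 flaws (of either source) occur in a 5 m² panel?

0.1075

Independent Poisson processes superpose: combined rate λ = 1.3 + 0.61 = 1.91 per square metre.
Over the interval, μ = 1.91 × 5 = 9.55 (a 5 m² panel = 5 square metres).
P(N = 11) = e^(−9.55) · 9.55^11/11! ≈ 0.1075.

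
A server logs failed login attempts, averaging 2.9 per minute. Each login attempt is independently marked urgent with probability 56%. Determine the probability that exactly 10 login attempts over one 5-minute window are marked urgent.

0.1022

Thinning: the login attempts that are marked urgent themselves form a Poisson process with rate 0.56 × 2.9 = 1.624 per minute.
Over the interval, μ = 1.624 × 5 = 8.12 (a 5-minute window = 5 minutes).
P(N = 10) = e^(−8.12) · 8.12^10/10! ≈ 0.1022.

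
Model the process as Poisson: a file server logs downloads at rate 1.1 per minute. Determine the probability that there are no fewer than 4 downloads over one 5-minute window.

0.7983

Over the interval, μ = 1.1 × 5 = 5.5 (a 5-minute window = 5 minutes).
P(N ≥ 4) = 1 − P(N ≤ 3) = 1 − Σ_{j=0}^{3} e^(−μ) μ^j/j! ≈ 0.7983.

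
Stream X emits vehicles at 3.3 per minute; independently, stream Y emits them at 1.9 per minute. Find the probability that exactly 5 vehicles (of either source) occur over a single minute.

0.1748

Independent Poisson processes superpose: combined rate λ = 3.3 + 1.9 = 5.2 per minute.
So μ = 5.2.
P(N = 5) = e^(−5.2) · 5.2^5/5! ≈ 0.1748.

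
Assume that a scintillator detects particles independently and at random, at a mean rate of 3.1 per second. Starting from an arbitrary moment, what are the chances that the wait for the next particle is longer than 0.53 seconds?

The wait for the next event is exponential with rate λ = 3.1 per second.
P(T > 0.53) = e^(−λt) = e^(−3.1 × 0.53) = e^(−1.643) ≈ 0.1934.

0.1934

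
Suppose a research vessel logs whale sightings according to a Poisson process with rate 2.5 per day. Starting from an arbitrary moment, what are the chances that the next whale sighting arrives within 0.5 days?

0.7135

Inter-arrival times are exponential with rate λ = 2.5 per day.
P(T ≤ 0.5) = 1 − e^(−λt) = 1 − e^(−2.5 × 0.5) = 1 − e^(−1.25) ≈ 0.7135.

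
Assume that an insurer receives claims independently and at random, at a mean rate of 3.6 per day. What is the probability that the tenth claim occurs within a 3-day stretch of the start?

Over the interval, μ = 3.6 × 3 = 10.8 (a 3-day stretch = 3 days).
The tenth arrival falls in the interval iff at least 10 events occur there: P(S_10 ≤ t) = P(N ≥ 10) = 1 − P(N ≤ 9) ≈ 0.6374.

0.6374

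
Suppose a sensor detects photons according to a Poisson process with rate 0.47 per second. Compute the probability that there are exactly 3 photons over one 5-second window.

Over the interval, μ = 0.47 × 5 = 2.35 (a 5-second window = 5 seconds).
P(N = 3) = e^(−μ) μ^3/3! = e^(−2.35) · 2.35^3/6 ≈ 0.2063.

0.2063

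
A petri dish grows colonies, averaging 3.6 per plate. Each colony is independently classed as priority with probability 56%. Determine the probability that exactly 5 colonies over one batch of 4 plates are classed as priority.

0.0894

Thinning: the colonies that are classed as priority themselves form a Poisson process with rate 0.56 × 3.6 = 2.016 per plate.
Over the interval, μ = 2.016 × 4 = 8.064 (a batch of 4 plates = 4 plates).
P(N = 5) = e^(−8.064) · 8.064^5/5! ≈ 0.0894.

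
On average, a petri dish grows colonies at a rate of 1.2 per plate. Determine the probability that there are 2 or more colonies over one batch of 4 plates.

0.9523

Over the interval, μ = 1.2 × 4 = 4.8 (a batch of 4 plates = 4 plates).
P(N ≥ 2) = 1 − P(N ≤ 1) = 1 − Σ_{j=0}^{1} e^(−μ) μ^j/j! ≈ 0.9523.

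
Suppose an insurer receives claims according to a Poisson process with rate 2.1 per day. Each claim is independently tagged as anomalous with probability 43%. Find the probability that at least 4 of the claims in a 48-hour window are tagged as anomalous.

0.1097

Thinning: the claims that are tagged as anomalous themselves form a Poisson process with rate 0.43 × 2.1 = 0.903 per day.
Over the interval, μ = 0.903 × 2 = 1.806 (a 48-hour window = 2 days).
P(N ≥ 4) = 1 − P(N ≤ 3) ≈ 0.1097.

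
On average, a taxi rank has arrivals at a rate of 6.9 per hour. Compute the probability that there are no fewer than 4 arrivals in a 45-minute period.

Over the interval, μ = 6.9 × 0.75 = 5.175 (a 45-minute period = 0.75 hours).
P(N ≥ 4) = 1 − P(N ≤ 3) = 1 − Σ_{j=0}^{3} e^(−μ) μ^j/j! ≈ 0.7587.

0.7587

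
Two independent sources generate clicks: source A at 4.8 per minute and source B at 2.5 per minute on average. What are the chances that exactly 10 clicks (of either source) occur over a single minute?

Independent Poisson processes superpose: combined rate λ = 4.8 + 2.5 = 7.3 per minute.
So μ = 7.3.
P(N = 10) = e^(−7.3) · 7.3^10/10! ≈ 0.0800.

0.0800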